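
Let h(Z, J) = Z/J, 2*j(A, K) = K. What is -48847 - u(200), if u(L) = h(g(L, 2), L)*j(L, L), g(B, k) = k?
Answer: -48848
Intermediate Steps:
j(A, K) = K/2
u(L) = 1 (u(L) = (2/L)*(L/2) = 1)
-48847 - u(200) = -48847 - 1*1 = -48847 - 1 = -48848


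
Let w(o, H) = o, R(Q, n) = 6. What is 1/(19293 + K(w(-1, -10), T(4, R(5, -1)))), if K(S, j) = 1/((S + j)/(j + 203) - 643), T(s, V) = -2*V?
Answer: 122826/2369681827 ≈ 5.1832e-5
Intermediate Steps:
K(S, j) = 1/(-643 + (S + j)/(203 + j)) (K(S, j) = 1/((S + j)/(203 + j) - 643) = 1/(-643 + (S + j)/(203 + j)))
1/(19293 + K(w(-1, -10), T(4, R(5, -1)))) = 1/(19293 + (-203 - (-2)*6)/(130529 - 1*(-1) + 642*(-2*6))) = 1/(19293 + (-203 - 1*(-12))/(130529 + 1 + 642*(-12))) = 1/(19293 + (-203 + 12)/(130529 + 1 - 7704)) = 1/(19293 - 191/122826) = 1/(2369681827/122826) = 122826/2369681827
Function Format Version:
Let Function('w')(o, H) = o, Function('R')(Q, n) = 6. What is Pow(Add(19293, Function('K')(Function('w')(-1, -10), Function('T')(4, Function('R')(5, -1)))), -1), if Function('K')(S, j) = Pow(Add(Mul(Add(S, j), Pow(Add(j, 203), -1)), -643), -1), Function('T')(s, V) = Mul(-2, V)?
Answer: Rational(122826, 2369681827) ≈ 5.1832e-5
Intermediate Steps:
Function('K')(S, j) = Pow(Add(-643, Mul(Pow(Add(203, j), -1), Add(S, j))), -1) (Function('K')(S, j) = Pow(Add(Mul(Add(S, j), Pow(Add(203, j), -1)), -643), -1) = Pow(Add(Mul(Pow(Add(203, j), -1), Add(S, j)), -643), -1) = Pow(Add(-643, Mul(Pow(Add(203, j), -1), Add(S, j))), -1))
Pow(Add(19293, Function('K')(Function('w')(-1, -10), Function('T')(4, Function('R')(5, -1)))), -1) = Pow(Add(19293, Mul(Pow(Add(130529, Mul(-1, -1), Mul(642, Mul(-2, 6))), -1), Add(-203, Mul(-1, Mul(-2, 6))))), -1) = Pow(Add(19293, Mul(Pow(Add(130529, 1, Mul(642, -12)), -1), Add(-203, Mul(-1, -12)))), -1) = Pow(Add(19293, Mul(Pow(Add(130529, 1, -7704), -1), Add(-203, 12))), -1) = Pow(Add(19293, Mul(Pow(122826, -1), -191)), -1) = Pow(Add(19293, Mul(Rational(1, 122826), -191)), -1) = Pow(Add(19293, Rational(-191, 122826)), -1) = Pow(Rational(2369681827, 122826), -1) = Rational(122826, 2369681827)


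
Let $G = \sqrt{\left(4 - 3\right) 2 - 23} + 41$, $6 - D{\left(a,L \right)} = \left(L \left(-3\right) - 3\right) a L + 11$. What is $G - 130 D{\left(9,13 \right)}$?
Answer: $-638129 + i \sqrt{21} \approx -6.3813 \cdot 10^{5} + 4.5826 i$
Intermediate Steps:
$D{\left(a,L \right)} = -5 - L a \left(-3 - 3 L\right)$ ($D{\left(a,L \right)} = 6 - \left(\left(L \left(-3\right) - 3\right) a L + 11\right) = 6 - \left(\left(- 3 L - 3\right) a L + 11\right) = 6 - \left(\left(-3 - 3 L\right) a L + 11\right) = 6 - \left(a \left(-3 - 3 L\right) L + 11\right) = 6 - \left(L a \left(-3 - 3 L\right) + 11\right) = 6 - \left(11 + L a \left(-3 - 3 L\right)\right) = -5 - L a \left(-3 - 3 L\right)$)
$G = 41 + i \sqrt{21}$ ($G = \sqrt{1 \cdot 2 - 23} + 41 = \sqrt{2 - 23} + 41 = \sqrt{-21} + 41 = i \sqrt{21} + 41 = 41 + i \sqrt{21} \approx 41.0 + 4.5826 i$)
$G - 130 D{\left(9,13 \right)} = \left(41 + i \sqrt{21}\right) - 130 \left(-5 + 3 \cdot 13 \cdot 9 + 3 \cdot 9 \cdot 13^{2}\right) = \left(41 + i \sqrt{21}\right) - 130 \left(-5 + 351 + 3 \cdot 9 \cdot 169\right) = \left(41 + i \sqrt{21}\right) - 130 \left(-5 + 351 + 4563\right) = \left(41 + i \sqrt{21}\right) - 638170 = -638129 + i \sqrt{21}$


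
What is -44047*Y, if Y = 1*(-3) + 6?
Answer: -132141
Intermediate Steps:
Y = 3 (Y = -3 + 6 = 3)
-44047*Y = -44047*3 = -132141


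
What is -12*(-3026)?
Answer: 36312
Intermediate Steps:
-12*(-3026) = 36312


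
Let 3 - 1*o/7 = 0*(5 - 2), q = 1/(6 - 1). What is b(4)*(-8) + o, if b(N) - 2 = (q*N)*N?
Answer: -103/5 ≈ -20.600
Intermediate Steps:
q = ⅕ (q = 1/5 = ⅕ ≈ 0.20000)
o = 21 (o = 21 - 0*(5 - 2) = 21 - 0*3 = 21 - 7*0 = 21 + 0 = 21)
b(N) = 2 + N²/5 (b(N) = 2 + (N/5)*N = 2 + N²/5)
b(4)*(-8) + o = (2 + (⅕)*4²)*(-8) + 21 = (2 + (⅕)*16)*(-8) + 21 = (2 + 16/5)*(-8) + 21 = (26/5)*(-8) + 21 = -208/5 + 21 = -103/5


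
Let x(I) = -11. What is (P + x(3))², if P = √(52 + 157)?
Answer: (11 - √209)² ≈ 11.950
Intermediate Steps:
P = √209 ≈ 14.457
(P + x(3))² = (√209 - 11)² = (-11 + √209)²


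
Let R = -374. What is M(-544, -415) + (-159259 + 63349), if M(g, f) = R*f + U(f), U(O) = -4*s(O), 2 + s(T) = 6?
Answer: 59284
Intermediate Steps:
s(T) = 4 (s(T) = -2 + 6 = 4)
U(O) = -16 (U(O) = -4*4 = -16)
M(g, f) = -16 - 374*f (M(g, f) = -374*f - 16 = -16 - 374*f)
M(-544, -415) + (-159259 + 63349) = (-16 - 374*(-415)) + (-159259 + 63349) = (-16 + 155210) - 95910 = 155194 - 95910 = 59284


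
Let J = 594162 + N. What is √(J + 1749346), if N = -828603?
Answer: √1514905 ≈ 1230.8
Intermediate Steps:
J = -234441 (J = 594162 - 828603 = -234441)
√(J + 1749346) = √(-234441 + 1749346) = √1514905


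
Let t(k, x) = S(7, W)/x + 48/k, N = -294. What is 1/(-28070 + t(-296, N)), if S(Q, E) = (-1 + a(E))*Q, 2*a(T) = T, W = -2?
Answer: -777/21810479 ≈ -3.5625e-5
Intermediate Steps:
a(T) = T/2
S(Q, E) = Q*(-1 + E/2) (S(Q, E) = (-1 + E/2)*Q = Q*(-1 + E/2))
t(k, x) = -14/x + 48/k (t(k, x) = ((½)*7*(-2 - 2))/x + 48/k = ((½)*7*(-4))/x + 48/k = -14/x + 48/k)
1/(-28070 + t(-296, N)) = 1/(-28070 + (-14/(-294) + 48/(-296))) = 1/(-28070 + (-14*(-1/294) + 48*(-1/296))) = 1/(-28070 + (1/21 - 6/37)) = 1/(-28070 - 89/777) = 1/(-21810479/777) = -777/21810479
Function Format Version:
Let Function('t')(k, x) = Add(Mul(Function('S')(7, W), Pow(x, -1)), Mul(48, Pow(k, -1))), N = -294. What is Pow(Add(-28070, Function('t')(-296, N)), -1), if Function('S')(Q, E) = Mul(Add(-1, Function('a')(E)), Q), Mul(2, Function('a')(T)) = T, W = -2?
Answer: Rational(-777, 21810479) ≈ -3.5625e-5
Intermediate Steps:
Function('a')(T) = Mul(Rational(1, 2), T)
Function('S')(Q, E) = Mul(Q, Add(-1, Mul(Rational(1, 2), E))) (Function('S')(Q, E) = Mul(Add(-1, Mul(Rational(1, 2), E)), Q) = Mul(Q, Add(-1, Mul(Rational(1, 2), E))))
Function('t')(k, x) = Add(Mul(-14, Pow(x, -1)), Mul(48, Pow(k, -1))) (Function('t')(k, x) = Add(Mul(Mul(Rational(1, 2), 7, Add(-2, -2)), Pow(x, -1)), Mul(48, Pow(k, -1))) = Add(Mul(Mul(Rational(1, 2), 7, -4), Pow(x, -1)), Mul(48, Pow(k, -1))) = Add(Mul(-14, Pow(x, -1)), Mul(48, Pow(k, -1))))
Pow(Add(-28070, Function('t')(-296, N)), -1) = Pow(Add(-28070, Add(Mul(-14, Pow(-294, -1)), Mul(48, Pow(-296, -1)))), -1) = Pow(Add(-28070, Add(Mul(-14, Rational(-1, 294)), Mul(48, Rational(-1, 296)))), -1) = Pow(Add(-28070, Add(Rational(1, 21), Rational(-6, 37))), -1) = Pow(Add(-28070, Rational(-89, 777)), -1) = Pow(Rational(-21810479, 777), -1) = Rational(-777, 21810479)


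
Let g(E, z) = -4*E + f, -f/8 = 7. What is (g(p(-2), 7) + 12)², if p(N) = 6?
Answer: 4624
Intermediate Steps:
f = -56 (f = -8*7 = -56)
g(E, z) = -56 - 4*E (g(E, z) = -4*E - 56 = -56 - 4*E)
(g(p(-2), 7) + 12)² = ((-56 - 4*6) + 12)² = ((-56 - 24) + 12)² = (-80 + 12)² = (-68)² = 4624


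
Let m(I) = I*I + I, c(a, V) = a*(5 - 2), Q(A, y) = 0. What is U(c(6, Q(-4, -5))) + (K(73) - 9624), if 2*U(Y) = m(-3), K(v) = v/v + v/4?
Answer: -38407/4 ≈ -9601.8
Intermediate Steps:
c(a, V) = 3*a (c(a, V) = a*3 = 3*a)
m(I) = I + I² (m(I) = I² + I = I + I²)
K(v) = 1 + v/4 (K(v) = 1 + v*(¼) = 1 + v/4)
U(Y) = 3 (U(Y) = (-3*(1 - 3))/2 = (-3*(-2))/2 = (½)*6 = 3)
U(c(6, Q(-4, -5))) + (K(73) - 9624) = 3 + ((1 + (¼)*73) - 9624) = 3 + ((1 + 73/4) - 9624) = 3 + (77/4 - 9624) = 3 - 38419/4 = -38407/4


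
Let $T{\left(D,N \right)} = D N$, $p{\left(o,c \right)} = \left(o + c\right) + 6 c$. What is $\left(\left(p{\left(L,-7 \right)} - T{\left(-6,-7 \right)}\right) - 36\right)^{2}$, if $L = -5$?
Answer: $17424$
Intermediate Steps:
$p{\left(o,c \right)} = o + 7 c$ ($p{\left(o,c \right)} = \left(c + o\right) + 6 c = o + 7 c$)
$\left(\left(p{\left(L,-7 \right)} - T{\left(-6,-7 \right)}\right) - 36\right)^{2} = \left(\left(\left(-5 + 7 \left(-7\right)\right) - \left(-6\right) \left(-7\right)\right) - 36\right)^{2} = \left(\left(\left(-5 - 49\right) - 42\right) - 36\right)^{2} = \left(\left(-54 - 42\right) - 36\right)^{2} = \left(-96 - 36\right)^{2} = \left(-132\right)^{2} = 17424$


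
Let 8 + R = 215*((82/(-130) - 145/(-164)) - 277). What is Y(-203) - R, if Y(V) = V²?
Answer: 214729761/2132 ≈ 1.0072e+5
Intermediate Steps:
R = -126872173/2132 (R = -8 + 215*((82/(-130) - 145/(-164)) - 277) = -8 + 215*((82*(-1/130) - 145*(-1/164)) - 277) = -8 + 215*((-41/65 + 145/164) - 277) = -8 + 215*(2701/10660 - 277) = -8 + 215*(-2950119/10660) = -8 - 126855117/2132 = -126872173/2132 ≈ -59509.)
Y(-203) - R = (-203)² - 1*(-126872173/2132) = 41209 + 126872173/2132 = 214729761/2132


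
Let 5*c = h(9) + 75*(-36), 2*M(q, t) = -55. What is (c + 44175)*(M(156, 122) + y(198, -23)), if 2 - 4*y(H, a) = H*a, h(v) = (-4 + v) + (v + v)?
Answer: 242527077/5 ≈ 4.8505e+7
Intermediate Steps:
h(v) = -4 + 3*v (h(v) = (-4 + v) + 2*v = -4 + 3*v)
M(q, t) = -55/2 (M(q, t) = (1/2)*(-55) = -55/2)
y(H, a) = 1/2 - H*a/4
c = -2677/5 (c = ((-4 + 3*9) + 75*(-36))/5 = ((-4 + 27) - 2700)/5 = (23 - 2700)/5 = (1/5)*(-2677) = -2677/5 ≈ -535.40)
(c + 44175)*(M(156, 122) + y(198, -23)) = (-2677/5 + 44175)*(-55/2 + (1/2 - 1/4*198*(-23))) = 218198*(-55/2 + (1/2 + 2277/2))/5 = 218198*(-55/2 + 1139)/5 = (218198/5)*(2223/2) = 242527077/5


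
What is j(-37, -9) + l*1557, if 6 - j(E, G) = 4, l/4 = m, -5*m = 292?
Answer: -1818566/5 ≈ -3.6371e+5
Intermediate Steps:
m = -292/5 (m = -1/5*292 = -292/5 ≈ -58.400)
l = -1168/5 (l = 4*(-292/5) = -1168/5 ≈ -233.60)
j(E, G) = 2 (j(E, G) = 6 - 1*4 = 6 - 4 = 2)
j(-37, -9) + l*1557 = 2 - 1168/5*1557 = 2 - 1818576/5 = -1818566/5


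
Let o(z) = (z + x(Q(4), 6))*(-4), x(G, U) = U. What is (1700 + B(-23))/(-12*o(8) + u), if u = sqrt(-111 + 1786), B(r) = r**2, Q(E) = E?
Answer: 1497888/449909 - 11145*sqrt(67)/449909 ≈ 3.1265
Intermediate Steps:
o(z) = -24 - 4*z (o(z) = (z + 6)*(-4) = (6 + z)*(-4) = -24 - 4*z)
u = 5*sqrt(67) (u = sqrt(1675) = 5*sqrt(67) ≈ 40.927)
(1700 + B(-23))/(-12*o(8) + u) = (1700 + (-23)**2)/(-12*(-24 - 4*8) + 5*sqrt(67)) = (1700 + 529)/(-12*(-24 - 32) + 5*sqrt(67)) = 2229/(-12*(-56) + 5*sqrt(67)) = 2229/(672 + 5*sqrt(67))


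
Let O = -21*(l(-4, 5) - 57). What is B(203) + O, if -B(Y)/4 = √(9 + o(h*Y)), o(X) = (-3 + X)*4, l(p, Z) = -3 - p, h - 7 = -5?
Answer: 1176 - 4*√1621 ≈ 1015.0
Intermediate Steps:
h = 2 (h = 7 - 5 = 2)
o(X) = -12 + 4*X
O = 1176 (O = -21*((-3 - 1*(-4)) - 57) = -21*((-3 + 4) - 57) = -21*(1 - 57) = -21*(-56) = 1176)
B(Y) = -4*√(-3 + 8*Y) (B(Y) = -4*√(9 + (-12 + 4*(2*Y))) = -4*√(9 + (-12 + 8*Y)) = -4*√(-3 + 8*Y))
B(203) + O = -4*√(-3 + 8*203) + 1176 = -4*√(-3 + 1624) + 1176 = -4*√1621 + 1176 = 1176 - 4*√1621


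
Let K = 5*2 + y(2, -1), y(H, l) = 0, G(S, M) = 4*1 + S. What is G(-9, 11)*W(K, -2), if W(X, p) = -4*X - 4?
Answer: 220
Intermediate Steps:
G(S, M) = 4 + S
K = 10 (K = 5*2 + 0 = 10 + 0 = 10)
W(X, p) = -4 - 4*X
G(-9, 11)*W(K, -2) = (4 - 9)*(-4 - 4*10) = -5*(-4 - 40) = -5*(-44) = 220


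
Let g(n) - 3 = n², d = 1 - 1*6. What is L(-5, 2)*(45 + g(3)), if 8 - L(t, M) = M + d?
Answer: 627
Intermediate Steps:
d = -5 (d = 1 - 6 = -5)
L(t, M) = 13 - M (L(t, M) = 8 - (M - 5) = 8 - (-5 + M) = 8 + (5 - M) = 13 - M)
g(n) = 3 + n²
L(-5, 2)*(45 + g(3)) = (13 - 1*2)*(45 + (3 + 3²)) = (13 - 2)*(45 + (3 + 9)) = 11*(45 + 12) = 11*57 = 627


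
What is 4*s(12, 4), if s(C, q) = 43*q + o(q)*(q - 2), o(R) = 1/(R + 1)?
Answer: 3448/5 ≈ 689.60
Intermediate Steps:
o(R) = 1/(1 + R)
s(C, q) = 43*q + (-2 + q)/(1 + q) (s(C, q) = 43*q + (q - 2)/(1 + q) = 43*q + (-2 + q)/(1 + q))
4*s(12, 4) = 4*((-2 + 4 + 43*4*(1 + 4))/(1 + 4)) = 4*((-2 + 4 + 43*4*5)/5) = 4*((-2 + 4 + 860)/5) = 4*((⅕)*862) = 4*(862/5) = 3448/5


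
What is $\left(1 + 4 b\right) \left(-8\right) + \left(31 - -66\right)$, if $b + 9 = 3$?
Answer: $281$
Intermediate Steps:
$b = -6$ ($b = -9 + 3 = -6$)
$\left(1 + 4 b\right) \left(-8\right) + \left(31 - -66\right) = \left(1 + 4 \left(-6\right)\right) \left(-8\right) + \left(31 - -66\right) = \left(1 - 24\right) \left(-8\right) + \left(31 + 66\right) = \left(-23\right) \left(-8\right) + 97 = 184 + 97 = 281$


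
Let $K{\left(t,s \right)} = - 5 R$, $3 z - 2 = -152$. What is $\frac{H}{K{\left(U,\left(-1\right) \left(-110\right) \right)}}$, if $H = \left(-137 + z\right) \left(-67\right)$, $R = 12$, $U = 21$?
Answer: $- \frac{12529}{60} \approx -208.82$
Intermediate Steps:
$z = -50$ ($z = \frac{2}{3} + \frac{1}{3} \left(-152\right) = \frac{2}{3} - \frac{152}{3} = -50$)
$K{\left(t,s \right)} = -60$ ($K{\left(t,s \right)} = \left(-5\right) 12 = -60$)
$H = 12529$ ($H = \left(-137 - 50\right) \left(-67\right) = \left(-187\right) \left(-67\right) = 12529$)
$\frac{H}{K{\left(U,\left(-1\right) \left(-110\right) \right)}} = \frac{12529}{-60} = 12529 \left(- \frac{1}{60}\right) = - \frac{12529}{60}$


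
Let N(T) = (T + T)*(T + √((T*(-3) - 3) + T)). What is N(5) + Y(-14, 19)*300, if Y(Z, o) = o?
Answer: 5750 + 10*I*√13 ≈ 5750.0 + 36.056*I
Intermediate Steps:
N(T) = 2*T*(T + √(-3 - 2*T)) (N(T) = (2*T)*(T + √((-3*T - 3) + T)) = (2*T)*(T + √((-3 - 3*T) + T)) = (2*T)*(T + √(-3 - 2*T)) = 2*T*(T + √(-3 - 2*T)))
N(5) + Y(-14, 19)*300 = 2*5*(5 + √(-3 - 2*5)) + 19*300 = 2*5*(5 + √(-3 - 10)) + 5700 = 2*5*(5 + √(-13)) + 5700 = 2*5*(5 + I*√13) + 5700 = (50 + 10*I*√13) + 5700 = 5750 + 10*I*√13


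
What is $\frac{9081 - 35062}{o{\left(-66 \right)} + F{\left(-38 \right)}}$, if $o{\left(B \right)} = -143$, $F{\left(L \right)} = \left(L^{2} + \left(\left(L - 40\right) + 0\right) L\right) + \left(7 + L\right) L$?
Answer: $- \frac{25981}{5443} \approx -4.7733$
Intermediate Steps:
$F{\left(L \right)} = L^{2} + L \left(-40 + L\right) + L \left(7 + L\right)$ ($F{\left(L \right)} = \left(L^{2} + \left(\left(-40 + L\right) + 0\right) L\right) + L \left(7 + L\right) = \left(L^{2} + \left(-40 + L\right) L\right) + L \left(7 + L\right) = \left(L^{2} + L \left(-40 + L\right)\right) + L \left(7 + L\right) = L^{2} + L \left(-40 + L\right) + L \left(7 + L\right)$)
$\frac{9081 - 35062}{o{\left(-66 \right)} + F{\left(-38 \right)}} = \frac{9081 - 35062}{-143 + 3 \left(-38\right) \left(-11 - 38\right)} = - \frac{25981}{-143 + 3 \left(-38\right) \left(-49\right)} = - \frac{25981}{-143 + 5586} = - \frac{25981}{5443}$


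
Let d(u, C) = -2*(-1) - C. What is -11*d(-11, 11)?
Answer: 99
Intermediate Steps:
d(u, C) = 2 - C
-11*d(-11, 11) = -11*(2 - 1*11) = -11*(2 - 11) = -11*(-9) = 99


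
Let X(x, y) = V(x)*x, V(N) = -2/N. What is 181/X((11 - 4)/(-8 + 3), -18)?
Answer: -181/2 ≈ -90.500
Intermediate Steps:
X(x, y) = -2 (X(x, y) = (-2/x)*x = -2)
181/X((11 - 4)/(-8 + 3), -18) = 181/(-2) = 181*(-½) = -181/2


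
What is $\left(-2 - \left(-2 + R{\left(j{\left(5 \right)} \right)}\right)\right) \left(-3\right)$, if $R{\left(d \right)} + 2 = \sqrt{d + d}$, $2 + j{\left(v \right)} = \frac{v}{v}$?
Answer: $-6 + 3 i \sqrt{2} \approx -6.0 + 4.2426 i$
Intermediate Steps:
$j{\left(v \right)} = -1$ ($j{\left(v \right)} = -2 + \frac{v}{v} = -2 + 1 = -1$)
$R{\left(d \right)} = -2 + \sqrt{2} \sqrt{d}$ ($R{\left(d \right)} = -2 + \sqrt{d + d} = -2 + \sqrt{2 d} = -2 + \sqrt{2} \sqrt{d}$)
$\left(-2 - \left(-2 + R{\left(j{\left(5 \right)} \right)}\right)\right) \left(-3\right) = \left(-2 + \left(2 - \left(-2 + \sqrt{2} \sqrt{-1}\right)\right)\right) \left(-3\right) = \left(-2 + \left(2 - \left(-2 + \sqrt{2} i\right)\right)\right) \left(-3\right) = \left(-2 + \left(2 - \left(-2 + i \sqrt{2}\right)\right)\right) \left(-3\right) = \left(-2 + \left(2 + \left(2 - i \sqrt{2}\right)\right)\right) \left(-3\right) = \left(-2 + \left(4 - i \sqrt{2}\right)\right) \left(-3\right) = \left(2 - i \sqrt{2}\right) \left(-3\right) = -6 + 3 i \sqrt{2}$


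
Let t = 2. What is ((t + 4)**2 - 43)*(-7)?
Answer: 49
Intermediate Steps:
((t + 4)**2 - 43)*(-7) = ((2 + 4)**2 - 43)*(-7) = (6**2 - 43)*(-7) = (36 - 43)*(-7) = -7*(-7) = 49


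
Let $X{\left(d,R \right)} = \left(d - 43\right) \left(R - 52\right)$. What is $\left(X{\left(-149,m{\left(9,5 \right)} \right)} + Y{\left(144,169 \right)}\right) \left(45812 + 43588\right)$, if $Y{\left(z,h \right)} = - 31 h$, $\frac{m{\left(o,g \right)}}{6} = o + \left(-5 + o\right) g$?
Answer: $-2562472200$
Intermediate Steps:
$m{\left(o,g \right)} = 6 o + 6 g \left(-5 + o\right)$ ($m{\left(o,g \right)} = 6 \left(o + \left(-5 + o\right) g\right) = 6 \left(o + g \left(-5 + o\right)\right) = 6 o + 6 g \left(-5 + o\right)$)
$X{\left(d,R \right)} = \left(-52 + R\right) \left(-43 + d\right)$ ($X{\left(d,R \right)} = \left(-43 + d\right) \left(-52 + R\right) = \left(-52 + R\right) \left(-43 + d\right)$)
$\left(X{\left(-149,m{\left(9,5 \right)} \right)} + Y{\left(144,169 \right)}\right) \left(45812 + 43588\right) = \left(\left(2236 - -7748 - 43 \left(\left(-30\right) 5 + 6 \cdot 9 + 6 \cdot 5 \cdot 9\right) + \left(\left(-30\right) 5 + 6 \cdot 9 + 6 \cdot 5 \cdot 9\right) \left(-149\right)\right) - 5239\right) \left(45812 + 43588\right) = \left(\left(2236 + 7748 - 43 \left(-150 + 54 + 270\right) + \left(-150 + 54 + 270\right) \left(-149\right)\right) - 5239\right) 89400 = \left(\left(2236 + 7748 - 7482 + 174 \left(-149\right)\right) - 5239\right) 89400 = \left(\left(2236 + 7748 - 7482 - 25926\right) - 5239\right) 89400 = \left(-23424 - 5239\right) 89400 = \left(-28663\right) 89400 = -2562472200$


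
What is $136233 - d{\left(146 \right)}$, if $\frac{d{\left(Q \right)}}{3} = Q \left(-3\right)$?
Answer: $137547$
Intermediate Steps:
$d{\left(Q \right)} = - 9 Q$ ($d{\left(Q \right)} = 3 Q \left(-3\right) = 3 \left(- 3 Q\right) = - 9 Q$)
$136233 - d{\left(146 \right)} = 136233 - \left(-9\right) 146 = 136233 - -1314 = 136233 + 1314 = 137547$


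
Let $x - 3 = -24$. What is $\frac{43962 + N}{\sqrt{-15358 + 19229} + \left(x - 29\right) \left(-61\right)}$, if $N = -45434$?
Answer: $- \frac{4489600}{9298629} + \frac{10304 \sqrt{79}}{9298629} \approx -0.47297$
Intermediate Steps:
$x = -21$ ($x = 3 - 24 = -21$)
$\frac{43962 + N}{\sqrt{-15358 + 19229} + \left(x - 29\right) \left(-61\right)} = \frac{43962 - 45434}{\sqrt{-15358 + 19229} + \left(-21 - 29\right) \left(-61\right)} = - \frac{1472}{\sqrt{3871} - -3050} = - \frac{1472}{7 \sqrt{79} + 3050} = - \frac{1472}{3050 + 7 \sqrt{79}}$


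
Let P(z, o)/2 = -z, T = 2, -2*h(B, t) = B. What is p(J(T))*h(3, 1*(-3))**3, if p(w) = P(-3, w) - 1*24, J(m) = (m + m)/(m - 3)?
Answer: 243/4 ≈ 60.750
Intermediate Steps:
h(B, t) = -B/2
P(z, o) = -2*z (P(z, o) = 2*(-z) = -2*z)
J(m) = 2*m/(-3 + m) (J(m) = (2*m)/(-3 + m) = 2*m/(-3 + m))
p(w) = -18 (p(w) = -2*(-3) - 1*24 = 6 - 24 = -18)
p(J(T))*h(3, 1*(-3))**3 = -18*(-1/2*3)**3 = -18*(-3/2)**3 = -18*(-27/8) = 243/4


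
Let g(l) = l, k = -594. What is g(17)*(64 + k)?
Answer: -9010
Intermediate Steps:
g(17)*(64 + k) = 17*(64 - 594) = 17*(-530) = -9010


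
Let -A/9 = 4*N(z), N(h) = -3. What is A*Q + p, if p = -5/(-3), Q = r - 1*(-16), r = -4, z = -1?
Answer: 3893/3 ≈ 1297.7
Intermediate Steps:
A = 108 (A = -36*(-3) = -9*(-12) = 108)
Q = 12 (Q = -4 - 1*(-16) = -4 + 16 = 12)
p = 5/3 (p = -5*(-⅓) = 5/3 ≈ 1.6667)
A*Q + p = 108*12 + 5/3 = 1296 + 5/3 = 3893/3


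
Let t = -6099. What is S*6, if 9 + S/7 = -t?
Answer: 255780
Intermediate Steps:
S = 42630 (S = -63 + 7*(-1*(-6099)) = -63 + 7*6099 = -63 + 42693 = 42630)
S*6 = 42630*6 = 255780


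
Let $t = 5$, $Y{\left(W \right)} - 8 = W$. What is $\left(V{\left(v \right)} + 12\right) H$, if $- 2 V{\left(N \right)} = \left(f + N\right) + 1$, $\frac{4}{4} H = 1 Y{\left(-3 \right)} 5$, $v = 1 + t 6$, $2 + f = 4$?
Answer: $-125$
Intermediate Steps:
$f = 2$ ($f = -2 + 4 = 2$)
$Y{\left(W \right)} = 8 + W$
$v = 31$ ($v = 1 + 5 \cdot 6 = 1 + 30 = 31$)
$H = 25$ ($H = 1 \left(8 - 3\right) 5 = 1 \cdot 5 \cdot 5 = 5 \cdot 5 = 25$)
$V{\left(N \right)} = - \frac{3}{2} - \frac{N}{2}$ ($V{\left(N \right)} = - \frac{\left(2 + N\right) + 1}{2} = - \frac{3 + N}{2} = - \frac{3}{2} - \frac{N}{2}$)
$\left(V{\left(v \right)} + 12\right) H = \left(\left(- \frac{3}{2} - \frac{31}{2}\right) + 12\right) 25 = \left(-17 + 12\right) 25 = \left(-5\right) 25 = -125$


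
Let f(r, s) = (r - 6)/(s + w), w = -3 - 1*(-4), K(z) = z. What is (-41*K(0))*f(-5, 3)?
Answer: 0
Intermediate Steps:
w = 1 (w = -3 + 4 = 1)
f(r, s) = (-6 + r)/(1 + s) (f(r, s) = (r - 6)/(s + 1) = (-6 + r)/(1 + s))
(-41*K(0))*f(-5, 3) = (-41*0)*((-6 - 5)/(1 + 3)) = 0*(-11/4) = 0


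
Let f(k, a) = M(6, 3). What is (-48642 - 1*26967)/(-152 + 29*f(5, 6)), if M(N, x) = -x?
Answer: 75609/239 ≈ 316.36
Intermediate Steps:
f(k, a) = -3 (f(k, a) = -1*3 = -3)
(-48642 - 1*26967)/(-152 + 29*f(5, 6)) = (-48642 - 1*26967)/(-152 + 29*(-3)) = (-48642 - 26967)/(-152 - 87) = -75609/(-239) = -75609*(-1/239) = 75609/239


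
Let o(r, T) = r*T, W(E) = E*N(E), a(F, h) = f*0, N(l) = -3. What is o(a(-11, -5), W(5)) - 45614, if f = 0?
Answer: -45614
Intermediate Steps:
a(F, h) = 0 (a(F, h) = 0*0 = 0)
W(E) = -3*E (W(E) = E*(-3) = -3*E)
o(r, T) = T*r
o(a(-11, -5), W(5)) - 45614 = -3*5*0 - 45614 = -15*0 - 45614 = 0 - 45614 = -45614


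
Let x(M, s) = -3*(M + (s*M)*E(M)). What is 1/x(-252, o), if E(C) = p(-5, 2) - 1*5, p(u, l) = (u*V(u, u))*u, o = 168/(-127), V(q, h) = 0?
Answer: 127/731052 ≈ 0.00017372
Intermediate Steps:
o = -168/127 (o = 168*(-1/127) = -168/127 ≈ -1.3228)
p(u, l) = 0 (p(u, l) = (u*0)*u = 0*u = 0)
E(C) = -5 (E(C) = 0 - 1*5 = 0 - 5 = -5)
x(M, s) = -3*M + 15*M*s (x(M, s) = -3*(M + (s*M)*(-5)) = -3*(M + (M*s)*(-5)) = -3*(M - 5*M*s) = -3*M + 15*M*s)
1/x(-252, o) = 1/(3*(-252)*(-1 + 5*(-168/127))) = 1/(3*(-252)*(-1 - 840/127)) = 1/(3*(-252)*(-967/127)) = 1/(731052/127) = 127/731052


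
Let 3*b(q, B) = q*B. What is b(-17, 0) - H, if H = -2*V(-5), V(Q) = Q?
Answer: -10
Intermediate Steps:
b(q, B) = B*q/3 (b(q, B) = (q*B)/3 = (B*q)/3 = B*q/3)
H = 10 (H = -2*(-5) = 10)
b(-17, 0) - H = (⅓)*0*(-17) - 1*10 = 0 - 10 = -10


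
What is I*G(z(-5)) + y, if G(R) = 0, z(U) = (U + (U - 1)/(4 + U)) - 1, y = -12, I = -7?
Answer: -12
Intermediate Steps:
z(U) = -1 + U + (-1 + U)/(4 + U) (z(U) = (U + (-1 + U)/(4 + U)) - 1 = -1 + U + (-1 + U)/(4 + U))
I*G(z(-5)) + y = -7*0 - 12 = 0 - 12 = -12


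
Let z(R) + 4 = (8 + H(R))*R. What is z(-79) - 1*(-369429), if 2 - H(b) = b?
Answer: 362394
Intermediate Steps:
H(b) = 2 - b
z(R) = -4 + R*(10 - R) (z(R) = -4 + (8 + (2 - R))*R = -4 + (10 - R)*R = -4 + R*(10 - R))
z(-79) - 1*(-369429) = (-4 - 1*(-79)**2 + 10*(-79)) - 1*(-369429) = (-4 - 1*6241 - 790) + 369429 = (-4 - 6241 - 790) + 369429 = -7035 + 369429 = 362394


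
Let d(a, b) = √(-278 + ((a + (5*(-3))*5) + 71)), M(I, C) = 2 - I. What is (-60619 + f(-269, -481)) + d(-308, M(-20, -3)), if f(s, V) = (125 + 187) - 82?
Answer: -60389 + I*√590 ≈ -60389.0 + 24.29*I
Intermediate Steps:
d(a, b) = √(-282 + a) (d(a, b) = √(-278 + ((a - 15*5) + 71)) = √(-278 + ((a - 75) + 71)) = √(-278 + ((-75 + a) + 71)) = √(-278 + (-4 + a)) = √(-282 + a))
f(s, V) = 230 (f(s, V) = 312 - 82 = 230)
(-60619 + f(-269, -481)) + d(-308, M(-20, -3)) = (-60619 + 230) + √(-282 - 308) = -60389 + √(-590) = -60389 + I*√590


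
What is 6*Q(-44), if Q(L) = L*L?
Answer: 11616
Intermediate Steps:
Q(L) = L²
6*Q(-44) = 6*(-44)² = 6*1936 = 11616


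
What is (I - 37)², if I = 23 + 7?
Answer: 49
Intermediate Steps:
I = 30
(I - 37)² = (30 - 37)² = (-7)² = 49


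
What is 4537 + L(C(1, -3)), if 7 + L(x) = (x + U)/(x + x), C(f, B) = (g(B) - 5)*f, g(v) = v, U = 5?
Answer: 72483/16 ≈ 4530.2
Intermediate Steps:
C(f, B) = f*(-5 + B) (C(f, B) = (B - 5)*f = (-5 + B)*f = f*(-5 + B))
L(x) = -7 + (5 + x)/(2*x) (L(x) = -7 + (x + 5)/(x + x) = -7 + (5 + x)/((2*x)) = -7 + (5 + x)*(1/(2*x)) = -7 + (5 + x)/(2*x))
4537 + L(C(1, -3)) = 4537 + (5 - 13*(-5 - 3))/(2*((1*(-5 - 3)))) = 4537 + (5 - 13*(-8))/(2*((1*(-8)))) = 4537 + (½)*(5 - 13*(-8))/(-8) = 4537 + (½)*(-⅛)*(5 + 104) = 4537 + (½)*(-⅛)*109 = 4537 - 109/16 = 72483/16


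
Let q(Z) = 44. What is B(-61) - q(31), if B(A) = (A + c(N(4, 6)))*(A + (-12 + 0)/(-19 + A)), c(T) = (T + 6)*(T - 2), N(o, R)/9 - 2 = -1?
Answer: -13607/5 ≈ -2721.4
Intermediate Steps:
N(o, R) = 9 (N(o, R) = 18 + 9*(-1) = 18 - 9 = 9)
c(T) = (-2 + T)*(6 + T) (c(T) = (6 + T)*(-2 + T) = (-2 + T)*(6 + T))
B(A) = (105 + A)*(A - 12/(-19 + A)) (B(A) = (A + (-12 + 9**2 + 4*9))*(A + (-12 + 0)/(-19 + A)) = (A + (-12 + 81 + 36))*(A - 12/(-19 + A)) = (A + 105)*(A - 12/(-19 + A)) = (105 + A)*(A - 12/(-19 + A)))
B(-61) - q(31) = (-1260 + (-61)**3 - 2007*(-61) + 86*(-61)**2)/(-19 - 61) - 1*44 = (-1260 - 226981 + 122427 + 86*3721)/(-80) - 44 = -(-1260 - 226981 + 122427 + 320006)/80 - 44 = -1/80*214192 - 44 = -13387/5 - 44 = -13607/5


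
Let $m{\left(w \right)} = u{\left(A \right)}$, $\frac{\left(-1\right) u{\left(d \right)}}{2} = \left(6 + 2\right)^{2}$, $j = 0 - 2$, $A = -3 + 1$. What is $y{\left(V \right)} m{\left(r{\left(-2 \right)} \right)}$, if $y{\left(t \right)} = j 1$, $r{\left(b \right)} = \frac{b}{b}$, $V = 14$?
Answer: $256$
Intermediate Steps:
$A = -2$
$j = -2$ ($j = 0 - 2 = -2$)
$r{\left(b \right)} = 1$
$y{\left(t \right)} = -2$ ($y{\left(t \right)} = \left(-2\right) 1 = -2$)
$u{\left(d \right)} = -128$ ($u{\left(d \right)} = - 2 \left(6 + 2\right)^{2} = - 2 \cdot 8^{2} = \left(-2\right) 64 = -128$)
$m{\left(w \right)} = -128$
$y{\left(V \right)} m{\left(r{\left(-2 \right)} \right)} = \left(-2\right) \left(-128\right) = 256$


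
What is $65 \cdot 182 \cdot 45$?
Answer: $532350$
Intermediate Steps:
$65 \cdot 182 \cdot 45 = 11830 \cdot 45 = 532350$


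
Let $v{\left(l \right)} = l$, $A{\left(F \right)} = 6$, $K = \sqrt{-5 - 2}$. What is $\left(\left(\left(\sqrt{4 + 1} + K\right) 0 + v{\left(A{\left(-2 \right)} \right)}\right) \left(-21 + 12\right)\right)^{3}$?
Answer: $-157464$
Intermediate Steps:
$K = i \sqrt{7}$ ($K = \sqrt{-7} = i \sqrt{7} \approx 2.6458 i$)
$\left(\left(\left(\sqrt{4 + 1} + K\right) 0 + v{\left(A{\left(-2 \right)} \right)}\right) \left(-21 + 12\right)\right)^{3} = \left(\left(\left(\sqrt{4 + 1} + i \sqrt{7}\right) 0 + 6\right) \left(-21 + 12\right)\right)^{3} = \left(\left(\left(\sqrt{5} + i \sqrt{7}\right) 0 + 6\right) \left(-9\right)\right)^{3} = \left(\left(0 + 6\right) \left(-9\right)\right)^{3} = \left(6 \left(-9\right)\right)^{3} = \left(-54\right)^{3} = -157464$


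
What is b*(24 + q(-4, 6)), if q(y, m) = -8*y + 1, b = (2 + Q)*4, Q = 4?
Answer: 1368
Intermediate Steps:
b = 24 (b = (2 + 4)*4 = 6*4 = 24)
q(y, m) = 1 - 8*y
b*(24 + q(-4, 6)) = 24*(24 + (1 - 8*(-4))) = 24*(24 + (1 + 32)) = 24*(24 + 33) = 24*57 = 1368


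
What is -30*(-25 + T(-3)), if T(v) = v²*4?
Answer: -330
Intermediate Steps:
T(v) = 4*v²
-30*(-25 + T(-3)) = -30*(-25 + 4*(-3)²) = -30*(-25 + 4*9) = -30*(-25 + 36) = -30*11 = -330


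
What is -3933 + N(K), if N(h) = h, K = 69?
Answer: -3864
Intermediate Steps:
-3933 + N(K) = -3933 + 69 = -3864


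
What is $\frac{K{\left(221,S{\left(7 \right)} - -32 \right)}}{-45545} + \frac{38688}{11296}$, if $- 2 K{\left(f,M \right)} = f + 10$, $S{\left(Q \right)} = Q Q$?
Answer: $\frac{110209353}{32154770} \approx 3.4275$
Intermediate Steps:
$S{\left(Q \right)} = Q^{2}$
$K{\left(f,M \right)} = -5 - \frac{f}{2}$ ($K{\left(f,M \right)} = - \frac{f + 10}{2} = - \frac{10 + f}{2} = -5 - \frac{f}{2}$)
$\frac{K{\left(221,S{\left(7 \right)} - -32 \right)}}{-45545} + \frac{38688}{11296} = \frac{-5 - \frac{221}{2}}{-45545} + \frac{38688}{11296} = \left(-5 - \frac{221}{2}\right) \left(- \frac{1}{45545}\right) + 38688 \cdot \frac{1}{11296} = \left(- \frac{231}{2}\right) \left(- \frac{1}{45545}\right) + \frac{1209}{353} = \frac{231}{91090} + \frac{1209}{353} = \frac{110209353}{32154770}$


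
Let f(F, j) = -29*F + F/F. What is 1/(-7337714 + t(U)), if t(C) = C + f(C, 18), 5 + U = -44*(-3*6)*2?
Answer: -1/7381925 ≈ -1.3547e-7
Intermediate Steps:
f(F, j) = 1 - 29*F (f(F, j) = -29*F + 1 = 1 - 29*F)
U = 1579 (U = -5 - 44*(-3*6)*2 = -5 - (-792)*2 = -5 - 44*(-36) = -5 + 1584 = 1579)
t(C) = 1 - 28*C (t(C) = C + (1 - 29*C) = 1 - 28*C)
1/(-7337714 + t(U)) = 1/(-7337714 + (1 - 28*1579)) = 1/(-7337714 + (1 - 44212)) = 1/(-7337714 - 44211) = 1/(-7381925) = -1/7381925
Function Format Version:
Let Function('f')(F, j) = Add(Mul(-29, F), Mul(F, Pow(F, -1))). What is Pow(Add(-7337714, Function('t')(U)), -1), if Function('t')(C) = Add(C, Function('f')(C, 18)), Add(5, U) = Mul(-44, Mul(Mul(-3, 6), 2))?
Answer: Rational(-1, 7381925) ≈ -1.3547e-7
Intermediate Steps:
Function('f')(F, j) = Add(1, Mul(-29, F)) (Function('f')(F, j) = Add(Mul(-29, F), 1) = Add(1, Mul(-29, F)))
U = 1579 (U = Add(-5, Mul(-44, Mul(Mul(-3, 6), 2))) = Add(-5, Mul(-44, Mul(-18, 2))) = Add(-5, Mul(-44, -36)) = Add(-5, 1584) = 1579)
Function('t')(C) = Add(1, Mul(-28, C)) (Function('t')(C) = Add(C, Add(1, Mul(-29, C))) = Add(1, Mul(-28, C)))
Pow(Add(-7337714, Function('t')(U)), -1) = Pow(Add(-7337714, Add(1, Mul(-28, 1579))), -1) = Pow(Add(-7337714, Add(1, -44212)), -1) = Pow(Add(-7337714, -44211), -1) = Pow(-7381925, -1) = Rational(-1, 7381925)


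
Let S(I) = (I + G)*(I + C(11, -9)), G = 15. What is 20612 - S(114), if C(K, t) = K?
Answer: 4487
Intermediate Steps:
S(I) = (11 + I)*(15 + I) (S(I) = (I + 15)*(I + 11) = (15 + I)*(11 + I) = (11 + I)*(15 + I))
20612 - S(114) = 20612 - (165 + 114**2 + 26*114) = 20612 - (165 + 12996 + 2964) = 20612 - 1*16125 = 20612 - 16125 = 4487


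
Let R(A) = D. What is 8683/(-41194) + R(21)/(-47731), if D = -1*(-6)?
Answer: -414695437/1966230814 ≈ -0.21091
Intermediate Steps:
D = 6
R(A) = 6
8683/(-41194) + R(21)/(-47731) = 8683/(-41194) + 6/(-47731) = 8683*(-1/41194) + 6*(-1/47731) = -8683/41194 - 6/47731 = -414695437/1966230814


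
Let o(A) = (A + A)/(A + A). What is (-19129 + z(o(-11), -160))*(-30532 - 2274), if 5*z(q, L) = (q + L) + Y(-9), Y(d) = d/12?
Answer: 6285941257/10 ≈ 6.2859e+8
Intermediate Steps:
Y(d) = d/12 (Y(d) = d*(1/12) = d/12)
o(A) = 1 (o(A) = (2*A)/((2*A)) = (2*A)*(1/(2*A)) = 1)
z(q, L) = -3/20 + L/5 + q/5 (z(q, L) = ((q + L) + (1/12)*(-9))/5 = ((L + q) - ¾)/5 = (-¾ + L + q)/5 = -3/20 + L/5 + q/5)
(-19129 + z(o(-11), -160))*(-30532 - 2274) = (-19129 + (-3/20 + (⅕)*(-160) + (⅕)*1))*(-30532 - 2274) = (-19129 + (-3/20 - 32 + ⅕))*(-32806) = (-19129 - 639/20)*(-32806) = -383219/20*(-32806) = 6285941257/10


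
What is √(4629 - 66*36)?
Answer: √2253 ≈ 47.466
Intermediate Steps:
√(4629 - 66*36) = √(4629 - 2376) = √2253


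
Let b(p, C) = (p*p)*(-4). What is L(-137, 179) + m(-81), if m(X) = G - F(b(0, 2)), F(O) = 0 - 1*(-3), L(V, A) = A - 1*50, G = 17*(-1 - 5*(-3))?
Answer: 364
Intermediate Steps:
b(p, C) = -4*p² (b(p, C) = p²*(-4) = -4*p²)
G = 238 (G = 17*(-1 + 15) = 17*14 = 238)
L(V, A) = -50 + A (L(V, A) = A - 50 = -50 + A)
F(O) = 3 (F(O) = 0 + 3 = 3)
m(X) = 235 (m(X) = 238 - 1*3 = 238 - 3 = 235)
L(-137, 179) + m(-81) = (-50 + 179) + 235 = 129 + 235 = 364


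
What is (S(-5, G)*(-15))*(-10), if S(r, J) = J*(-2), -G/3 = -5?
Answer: -4500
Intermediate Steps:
G = 15 (G = -3*(-5) = 15)
S(r, J) = -2*J
(S(-5, G)*(-15))*(-10) = (-2*15*(-15))*(-10) = -30*(-15)*(-10) = 450*(-10) = -4500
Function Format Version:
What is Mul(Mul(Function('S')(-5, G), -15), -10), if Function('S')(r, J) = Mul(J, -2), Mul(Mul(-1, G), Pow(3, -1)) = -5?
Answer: -4500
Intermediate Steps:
G = 15 (G = Mul(-3, -5) = 15)
Function('S')(r, J) = Mul(-2, J)
Mul(Mul(Function('S')(-5, G), -15), -10) = Mul(Mul(Mul(-2, 15), -15), -10) = Mul(Mul(-30, -15), -10) = Mul(450, -10) = -4500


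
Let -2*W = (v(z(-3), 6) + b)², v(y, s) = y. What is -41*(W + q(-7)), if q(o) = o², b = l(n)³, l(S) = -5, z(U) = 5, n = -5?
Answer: 293191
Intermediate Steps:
b = -125 (b = (-5)³ = -125)
W = -7200 (W = -(5 - 125)²/2 = -½*(-120)² = -½*14400 = -7200)
-41*(W + q(-7)) = -41*(-7200 + (-7)²) = -41*(-7200 + 49) = -41*(-7151) = 293191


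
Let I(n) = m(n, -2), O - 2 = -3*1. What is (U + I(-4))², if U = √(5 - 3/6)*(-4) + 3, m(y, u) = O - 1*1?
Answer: 73 - 12*√2 ≈ 56.029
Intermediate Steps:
O = -1 (O = 2 - 3*1 = 2 - 3 = -1)
m(y, u) = -2 (m(y, u) = -1 - 1*1 = -1 - 1 = -2)
I(n) = -2
U = 3 - 6*√2 (U = √(5 - 3*⅙)*(-4) + 3 = √(5 - ½)*(-4) + 3 = √(9/2)*(-4) + 3 = (3*√2/2)*(-4) + 3 = -6*√2 + 3 = 3 - 6*√2 ≈ -5.4853)
(U + I(-4))² = ((3 - 6*√2) - 2)² = (1 - 6*√2)²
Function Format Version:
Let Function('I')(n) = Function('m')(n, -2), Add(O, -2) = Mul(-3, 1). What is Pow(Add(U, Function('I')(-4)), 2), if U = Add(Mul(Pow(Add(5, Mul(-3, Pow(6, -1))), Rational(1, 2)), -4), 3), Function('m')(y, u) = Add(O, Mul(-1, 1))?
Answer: Add(73, Mul(-12, Pow(2, Rational(1, 2)))) ≈ 56.029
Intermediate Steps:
O = -1 (O = Add(2, Mul(-3, 1)) = Add(2, -3) = -1)
Function('m')(y, u) = -2 (Function('m')(y, u) = Add(-1, Mul(-1, 1)) = Add(-1, -1) = -2)
Function('I')(n) = -2
U = Add(3, Mul(-6, Pow(2, Rational(1, 2)))) (U = Add(Mul(Pow(Add(5, Mul(-3, Rational(1, 6))), Rational(1, 2)), -4), 3) = Add(Mul(Pow(Add(5, Rational(-1, 2)), Rational(1, 2)), -4), 3) = Add(Mul(Pow(Rational(9, 2), Rational(1, 2)), -4), 3) = Add(Mul(Mul(Rational(3, 2), Pow(2, Rational(1, 2))), -4), 3) = Add(Mul(-6, Pow(2, Rational(1, 2))), 3) = Add(3, Mul(-6, Pow(2, Rational(1, 2)))) ≈ -5.4853)
Pow(Add(U, Function('I')(-4)), 2) = Pow(Add(Add(3, Mul(-6, Pow(2, Rational(1, 2)))), -2), 2) = Pow(Add(1, Mul(-6, Pow(2, Rational(1, 2)))), 2)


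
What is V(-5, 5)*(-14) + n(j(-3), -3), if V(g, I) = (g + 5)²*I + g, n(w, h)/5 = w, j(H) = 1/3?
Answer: 215/3 ≈ 71.667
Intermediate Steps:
j(H) = ⅓
n(w, h) = 5*w
V(g, I) = g + I*(5 + g)² (V(g, I) = (5 + g)²*I + g = I*(5 + g)² + g = g + I*(5 + g)²)
V(-5, 5)*(-14) + n(j(-3), -3) = (-5 + 5*(5 - 5)²)*(-14) + 5*(⅓) = (-5 + 5*0²)*(-14) + 5/3 = (-5 + 5*0)*(-14) + 5/3 = (-5 + 0)*(-14) + 5/3 = -5*(-14) + 5/3 = 70 + 5/3 = 215/3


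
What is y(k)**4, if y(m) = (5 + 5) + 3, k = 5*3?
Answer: 28561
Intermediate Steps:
k = 15
y(m) = 13 (y(m) = 10 + 3 = 13)
y(k)**4 = 13**4 = 28561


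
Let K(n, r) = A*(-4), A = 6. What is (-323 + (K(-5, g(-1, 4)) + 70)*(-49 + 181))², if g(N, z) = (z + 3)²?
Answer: 33051001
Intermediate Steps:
g(N, z) = (3 + z)²
K(n, r) = -24 (K(n, r) = 6*(-4) = -24)
(-323 + (K(-5, g(-1, 4)) + 70)*(-49 + 181))² = (-323 + (-24 + 70)*(-49 + 181))² = (-323 + 46*132)² = (-323 + 6072)² = 5749² = 33051001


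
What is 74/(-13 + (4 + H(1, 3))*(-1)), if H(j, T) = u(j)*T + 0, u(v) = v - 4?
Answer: -37/4 ≈ -9.2500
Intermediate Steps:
u(v) = -4 + v
H(j, T) = T*(-4 + j) (H(j, T) = (-4 + j)*T + 0 = T*(-4 + j) + 0 = T*(-4 + j))
74/(-13 + (4 + H(1, 3))*(-1)) = 74/(-13 + (4 + 3*(-4 + 1))*(-1)) = 74/(-13 + (4 + 3*(-3))*(-1)) = 74/(-13 + (4 - 9)*(-1)) = 74/(-13 - 5*(-1)) = 74/(-13 + 5) = 74/(-8) = -⅛*74 = -37/4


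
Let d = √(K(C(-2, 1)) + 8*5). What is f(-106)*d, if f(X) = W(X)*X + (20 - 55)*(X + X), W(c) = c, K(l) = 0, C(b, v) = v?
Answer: 37312*√10 ≈ 1.1799e+5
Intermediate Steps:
f(X) = X² - 70*X (f(X) = X*X + (20 - 55)*(X + X) = X² - 70*X)
d = 2*√10 (d = √(0 + 8*5) = √(0 + 40) = √40 = 2*√10 ≈ 6.3246)
f(-106)*d = (-106*(-70 - 106))*(2*√10) = (-106*(-176))*(2*√10) = 18656*(2*√10) = 37312*√10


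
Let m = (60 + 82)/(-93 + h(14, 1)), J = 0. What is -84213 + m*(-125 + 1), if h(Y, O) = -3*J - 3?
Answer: -1008355/12 ≈ -84030.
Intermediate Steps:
h(Y, O) = -3 (h(Y, O) = -3*0 - 3 = 0 - 3 = -3)
m = -71/48 (m = (60 + 82)/(-93 - 3) = 142/(-96) = 142*(-1/96) = -71/48 ≈ -1.4792)
-84213 + m*(-125 + 1) = -84213 - 71*(-125 + 1)/48 = -84213 - 71/48*(-124) = -84213 + 2201/12 = -1008355/12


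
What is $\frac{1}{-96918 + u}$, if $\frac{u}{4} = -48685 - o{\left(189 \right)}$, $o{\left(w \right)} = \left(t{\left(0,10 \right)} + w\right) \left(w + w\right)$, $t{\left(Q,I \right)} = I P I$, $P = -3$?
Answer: $- \frac{1}{123826} \approx -8.0758 \cdot 10^{-6}$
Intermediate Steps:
$t{\left(Q,I \right)} = - 3 I^{2}$ ($t{\left(Q,I \right)} = I \left(-3\right) I = - 3 I I = - 3 I^{2}$)
$o{\left(w \right)} = 2 w \left(-300 + w\right)$ ($o{\left(w \right)} = \left(- 3 \cdot 10^{2} + w\right) \left(w + w\right) = \left(\left(-3\right) 100 + w\right) 2 w = \left(-300 + w\right) 2 w = 2 w \left(-300 + w\right)$)
$u = -26908$ ($u = 4 \left(-48685 - 2 \cdot 189 \left(-300 + 189\right)\right) = 4 \left(-48685 - 2 \cdot 189 \left(-111\right)\right) = 4 \left(-48685 - -41958\right) = 4 \left(-48685 + 41958\right) = 4 \left(-6727\right) = -26908$)
$\frac{1}{-96918 + u} = \frac{1}{-96918 - 26908} = \frac{1}{-123826} = - \frac{1}{123826}$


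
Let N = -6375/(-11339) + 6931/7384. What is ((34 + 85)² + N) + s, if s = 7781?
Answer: 108074550553/4925128 ≈ 21944.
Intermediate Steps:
N = 7391977/4925128 (N = -6375*(-1/11339) + 6931*(1/7384) = 375/667 + 6931/7384 = 7391977/4925128 ≈ 1.5009)
((34 + 85)² + N) + s = ((34 + 85)² + 7391977/4925128) + 7781 = (119² + 7391977/4925128) + 7781 = (14161 + 7391977/4925128) + 7781 = 69752129585/4925128 + 7781 = 108074550553/4925128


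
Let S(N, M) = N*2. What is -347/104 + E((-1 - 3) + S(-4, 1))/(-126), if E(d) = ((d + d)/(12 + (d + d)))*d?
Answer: -6871/2184 ≈ -3.1461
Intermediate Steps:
S(N, M) = 2*N
E(d) = 2*d²/(12 + 2*d) (E(d) = ((2*d)/(12 + 2*d))*d = (2*d/(12 + 2*d))*d = 2*d²/(12 + 2*d))
-347/104 + E((-1 - 3) + S(-4, 1))/(-126) = -347/104 + (((-1 - 3) + 2*(-4))²/(6 + ((-1 - 3) + 2*(-4))))/(-126) = -347*1/104 + ((-4 - 8)²/(6 + (-4 - 8)))*(-1/126) = -347/104 + ((-12)²/(6 - 12))*(-1/126) = -347/104 + (144/(-6))*(-1/126) = -347/104 + (144*(-⅙))*(-1/126) = -347/104 - 24*(-1/126) = -347/104 + 4/21 = -6871/2184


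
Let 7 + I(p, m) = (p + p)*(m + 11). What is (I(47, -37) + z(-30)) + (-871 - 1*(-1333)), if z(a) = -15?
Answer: -2004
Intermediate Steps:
I(p, m) = -7 + 2*p*(11 + m) (I(p, m) = -7 + (p + p)*(m + 11) = -7 + (2*p)*(11 + m) = -7 + 2*p*(11 + m))
(I(47, -37) + z(-30)) + (-871 - 1*(-1333)) = ((-7 + 22*47 + 2*(-37)*47) - 15) + (-871 - 1*(-1333)) = ((-7 + 1034 - 3478) - 15) + (-871 + 1333) = (-2451 - 15) + 462 = -2466 + 462 = -2004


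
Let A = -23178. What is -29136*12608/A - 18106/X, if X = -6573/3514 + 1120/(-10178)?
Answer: 69779979002236/2792226619 ≈ 24991.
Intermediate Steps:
X = -722813/364954 (X = -6573*1/3514 + 1120*(-1/10178) = -939/502 - 80/727 = -722813/364954 ≈ -1.9806)
-29136*12608/A - 18106/X = -29136/((-23178/12608)) - 18106/(-722813/364954) = -29136/((-23178*1/12608)) - 18106*(-364954/722813) = -29136/(-11589/6304) + 6607857124/722813 = -29136*(-6304/11589) + 6607857124/722813 = 61224448/3863 + 6607857124/722813 = 69779979002236/2792226619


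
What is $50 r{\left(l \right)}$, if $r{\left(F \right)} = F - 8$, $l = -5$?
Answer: $-650$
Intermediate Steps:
$r{\left(F \right)} = -8 + F$ ($r{\left(F \right)} = F - 8 = -8 + F$)
$50 r{\left(l \right)} = 50 \left(-8 - 5\right) = 50 \left(-13\right) = -650$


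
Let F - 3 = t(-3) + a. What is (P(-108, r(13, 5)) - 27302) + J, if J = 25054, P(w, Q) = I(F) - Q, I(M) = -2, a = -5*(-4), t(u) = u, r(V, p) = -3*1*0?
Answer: -2250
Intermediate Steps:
r(V, p) = 0 (r(V, p) = -3*0 = 0)
a = 20
F = 20 (F = 3 + (-3 + 20) = 3 + 17 = 20)
P(w, Q) = -2 - Q
(P(-108, r(13, 5)) - 27302) + J = ((-2 - 1*0) - 27302) + 25054 = ((-2 + 0) - 27302) + 25054 = (-2 - 27302) + 25054 = -27304 + 25054 = -2250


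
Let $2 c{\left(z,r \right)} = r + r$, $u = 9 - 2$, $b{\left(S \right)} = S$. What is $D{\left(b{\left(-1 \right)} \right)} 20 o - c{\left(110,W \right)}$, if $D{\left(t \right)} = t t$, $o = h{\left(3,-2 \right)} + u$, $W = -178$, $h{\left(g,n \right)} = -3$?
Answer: $258$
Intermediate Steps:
$u = 7$
$o = 4$ ($o = -3 + 7 = 4$)
$D{\left(t \right)} = t^{2}$
$c{\left(z,r \right)} = r$ ($c{\left(z,r \right)} = \frac{r + r}{2} = \frac{2 r}{2} = r$)
$D{\left(b{\left(-1 \right)} \right)} 20 o - c{\left(110,W \right)} = \left(-1\right)^{2} \cdot 20 \cdot 4 - -178 = 1 \cdot 20 \cdot 4 + 178 = 20 \cdot 4 + 178 = 80 + 178 = 258$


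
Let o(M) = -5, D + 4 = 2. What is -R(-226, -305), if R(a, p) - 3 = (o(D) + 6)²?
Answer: -4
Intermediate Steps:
D = -2 (D = -4 + 2 = -2)
R(a, p) = 4 (R(a, p) = 3 + (-5 + 6)² = 3 + 1² = 3 + 1 = 4)
-R(-226, -305) = -1*4 = -4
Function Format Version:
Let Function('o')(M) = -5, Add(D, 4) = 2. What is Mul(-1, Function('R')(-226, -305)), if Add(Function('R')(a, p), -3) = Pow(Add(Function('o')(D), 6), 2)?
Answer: -4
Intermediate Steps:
D = -2 (D = Add(-4, 2) = -2)
Function('R')(a, p) = 4 (Function('R')(a, p) = Add(3, Pow(Add(-5, 6), 2)) = Add(3, Pow(1, 2)) = Add(3, 1) = 4)
Mul(-1, Function('R')(-226, -305)) = Mul(-1, 4) = -4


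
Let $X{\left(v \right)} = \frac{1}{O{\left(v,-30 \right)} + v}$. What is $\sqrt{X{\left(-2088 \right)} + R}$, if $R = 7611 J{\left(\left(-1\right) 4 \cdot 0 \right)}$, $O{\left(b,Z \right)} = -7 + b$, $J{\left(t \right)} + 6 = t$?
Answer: $\frac{i \sqrt{799040336857}}{4183} \approx 213.7 i$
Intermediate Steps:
$J{\left(t \right)} = -6 + t$
$X{\left(v \right)} = \frac{1}{-7 + 2 v}$ ($X{\left(v \right)} = \frac{1}{\left(-7 + v\right) + v} = \frac{1}{-7 + 2 v}$)
$R = -45666$ ($R = 7611 \left(-6 + \left(-1\right) 4 \cdot 0\right) = 7611 \left(-6 - 0\right) = 7611 \left(-6 + 0\right) = 7611 \left(-6\right) = -45666$)
$\sqrt{X{\left(-2088 \right)} + R} = \sqrt{\frac{1}{-7 + 2 \left(-2088\right)} - 45666} = \sqrt{\frac{1}{-7 - 4176} - 45666} = \sqrt{\frac{1}{-4183} - 45666} = \sqrt{- \frac{1}{4183} - 45666} = \sqrt{- \frac{191020879}{4183}} = \frac{i \sqrt{799040336857}}{4183}$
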